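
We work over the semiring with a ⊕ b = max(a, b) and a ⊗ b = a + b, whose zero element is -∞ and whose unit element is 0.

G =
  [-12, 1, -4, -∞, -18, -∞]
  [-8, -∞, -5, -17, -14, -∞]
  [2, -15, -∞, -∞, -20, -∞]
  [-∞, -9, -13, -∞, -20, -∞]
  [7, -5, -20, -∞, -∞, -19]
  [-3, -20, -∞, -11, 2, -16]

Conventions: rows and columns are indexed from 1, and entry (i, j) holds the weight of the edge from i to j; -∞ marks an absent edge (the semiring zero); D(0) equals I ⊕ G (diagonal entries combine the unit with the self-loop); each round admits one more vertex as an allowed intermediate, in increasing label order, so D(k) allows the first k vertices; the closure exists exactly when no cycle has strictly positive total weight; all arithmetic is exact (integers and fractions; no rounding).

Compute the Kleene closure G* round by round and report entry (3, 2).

D(0):
  [0, 1, -4, -∞, -18, -∞]
  [-8, 0, -5, -17, -14, -∞]
  [2, -15, 0, -∞, -20, -∞]
  [-∞, -9, -13, 0, -20, -∞]
  [7, -5, -20, -∞, 0, -19]
  [-3, -20, -∞, -11, 2, 0]
D(1):
  [0, 1, -4, -∞, -18, -∞]
  [-8, 0, -5, -17, -14, -∞]
  [2, 3, 0, -∞, -16, -∞]
  [-∞, -9, -13, 0, -20, -∞]
  [7, 8, 3, -∞, 0, -19]
  [-3, -2, -7, -11, 2, 0]
D(2):
  [0, 1, -4, -16, -13, -∞]
  [-8, 0, -5, -17, -14, -∞]
  [2, 3, 0, -14, -11, -∞]
  [-17, -9, -13, 0, -20, -∞]
  [7, 8, 3, -9, 0, -19]
  [-3, -2, -7, -11, 2, 0]
D(3):
  [0, 1, -4, -16, -13, -∞]
  [-3, 0, -5, -17, -14, -∞]
  [2, 3, 0, -14, -11, -∞]
  [-11, -9, -13, 0, -20, -∞]
  [7, 8, 3, -9, 0, -19]
  [-3, -2, -7, -11, 2, 0]
D(4):
  [0, 1, -4, -16, -13, -∞]
  [-3, 0, -5, -17, -14, -∞]
  [2, 3, 0, -14, -11, -∞]
  [-11, -9, -13, 0, -20, -∞]
  [7, 8, 3, -9, 0, -19]
  [-3, -2, -7, -11, 2, 0]
D(5):
  [0, 1, -4, -16, -13, -32]
  [-3, 0, -5, -17, -14, -33]
  [2, 3, 0, -14, -11, -30]
  [-11, -9, -13, 0, -20, -39]
  [7, 8, 3, -9, 0, -19]
  [9, 10, 5, -7, 2, 0]
D(6):
  [0, 1, -4, -16, -13, -32]
  [-3, 0, -5, -17, -14, -33]
  [2, 3, 0, -14, -11, -30]
  [-11, -9, -13, 0, -20, -39]
  [7, 8, 3, -9, 0, -19]
  [9, 10, 5, -7, 2, 0]
Answer: G*[3][2] = 3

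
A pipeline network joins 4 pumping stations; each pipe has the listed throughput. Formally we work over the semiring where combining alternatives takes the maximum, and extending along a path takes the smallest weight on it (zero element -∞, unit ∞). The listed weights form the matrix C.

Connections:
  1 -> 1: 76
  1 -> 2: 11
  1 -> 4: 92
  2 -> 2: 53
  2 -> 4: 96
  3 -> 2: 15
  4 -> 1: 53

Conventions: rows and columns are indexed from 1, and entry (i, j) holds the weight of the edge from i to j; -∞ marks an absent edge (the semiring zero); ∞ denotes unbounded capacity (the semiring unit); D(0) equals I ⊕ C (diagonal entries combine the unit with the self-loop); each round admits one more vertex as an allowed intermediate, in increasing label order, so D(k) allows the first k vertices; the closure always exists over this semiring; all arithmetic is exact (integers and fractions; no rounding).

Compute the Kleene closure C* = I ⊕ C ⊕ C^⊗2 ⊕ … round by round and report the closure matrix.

D(0):
  [∞, 11, -∞, 92]
  [-∞, ∞, -∞, 96]
  [-∞, 15, ∞, -∞]
  [53, -∞, -∞, ∞]
D(1):
  [∞, 11, -∞, 92]
  [-∞, ∞, -∞, 96]
  [-∞, 15, ∞, -∞]
  [53, 11, -∞, ∞]
D(2):
  [∞, 11, -∞, 92]
  [-∞, ∞, -∞, 96]
  [-∞, 15, ∞, 15]
  [53, 11, -∞, ∞]
D(3):
  [∞, 11, -∞, 92]
  [-∞, ∞, -∞, 96]
  [-∞, 15, ∞, 15]
  [53, 11, -∞, ∞]
D(4):
  [∞, 11, -∞, 92]
  [53, ∞, -∞, 96]
  [15, 15, ∞, 15]
  [53, 11, -∞, ∞]
Answer: C* = [[∞, 11, -∞, 92], [53, ∞, -∞, 96], [15, 15, ∞, 15], [53, 11, -∞, ∞]]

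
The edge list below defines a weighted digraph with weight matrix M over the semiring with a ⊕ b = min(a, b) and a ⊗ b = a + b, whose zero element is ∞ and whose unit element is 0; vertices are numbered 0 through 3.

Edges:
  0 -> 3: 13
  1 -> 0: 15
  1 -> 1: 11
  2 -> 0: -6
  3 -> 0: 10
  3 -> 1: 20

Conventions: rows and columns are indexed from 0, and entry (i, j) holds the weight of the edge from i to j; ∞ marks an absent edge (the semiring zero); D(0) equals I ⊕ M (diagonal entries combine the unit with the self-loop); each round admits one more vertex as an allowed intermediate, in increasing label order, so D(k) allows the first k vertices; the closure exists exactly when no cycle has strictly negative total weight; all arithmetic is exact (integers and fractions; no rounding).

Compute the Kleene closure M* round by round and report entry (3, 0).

D(0):
  [0, ∞, ∞, 13]
  [15, 0, ∞, ∞]
  [-6, ∞, 0, ∞]
  [10, 20, ∞, 0]
D(1):
  [0, ∞, ∞, 13]
  [15, 0, ∞, 28]
  [-6, ∞, 0, 7]
  [10, 20, ∞, 0]
D(2):
  [0, ∞, ∞, 13]
  [15, 0, ∞, 28]
  [-6, ∞, 0, 7]
  [10, 20, ∞, 0]
D(3):
  [0, ∞, ∞, 13]
  [15, 0, ∞, 28]
  [-6, ∞, 0, 7]
  [10, 20, ∞, 0]
D(4):
  [0, 33, ∞, 13]
  [15, 0, ∞, 28]
  [-6, 27, 0, 7]
  [10, 20, ∞, 0]
Answer: M*[3][0] = 10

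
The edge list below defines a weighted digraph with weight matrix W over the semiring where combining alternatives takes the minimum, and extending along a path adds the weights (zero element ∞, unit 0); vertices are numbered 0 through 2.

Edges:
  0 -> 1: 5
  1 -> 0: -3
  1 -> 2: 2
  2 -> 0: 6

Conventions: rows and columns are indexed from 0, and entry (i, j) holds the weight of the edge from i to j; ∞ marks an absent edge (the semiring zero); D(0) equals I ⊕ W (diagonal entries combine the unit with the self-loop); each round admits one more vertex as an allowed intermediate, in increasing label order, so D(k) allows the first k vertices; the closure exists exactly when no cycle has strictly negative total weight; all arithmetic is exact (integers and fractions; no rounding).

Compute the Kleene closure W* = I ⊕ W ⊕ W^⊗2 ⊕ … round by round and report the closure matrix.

D(0):
  [0, 5, ∞]
  [-3, 0, 2]
  [6, ∞, 0]
D(1):
  [0, 5, ∞]
  [-3, 0, 2]
  [6, 11, 0]
D(2):
  [0, 5, 7]
  [-3, 0, 2]
  [6, 11, 0]
D(3):
  [0, 5, 7]
  [-3, 0, 2]
  [6, 11, 0]
Answer: W* = [[0, 5, 7], [-3, 0, 2], [6, 11, 0]]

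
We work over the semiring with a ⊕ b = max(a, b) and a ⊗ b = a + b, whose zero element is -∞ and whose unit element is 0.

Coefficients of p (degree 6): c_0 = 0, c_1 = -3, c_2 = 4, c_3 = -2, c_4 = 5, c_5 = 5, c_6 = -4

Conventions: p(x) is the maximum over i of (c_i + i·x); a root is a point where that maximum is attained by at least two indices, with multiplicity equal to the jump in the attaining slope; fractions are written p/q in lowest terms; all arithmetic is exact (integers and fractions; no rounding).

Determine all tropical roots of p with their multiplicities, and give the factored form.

hull edge (i=0, c=0) to (i=2, c=4): slope 2, span 2
hull edge (i=2, c=4) to (i=4, c=5): slope 1/2, span 2
hull edge (i=4, c=5) to (i=5, c=5): slope 0, span 1
hull edge (i=5, c=5) to (i=6, c=-4): slope -9, span 1
Factored form: p(x) = -4 ⊗ (x ⊕ (-2)) ⊗ (x ⊕ (-2)) ⊗ (x ⊕ (-1/2)) ⊗ (x ⊕ (-1/2)) ⊗ (x ⊕ 0) ⊗ (x ⊕ 9)
Answer: roots = -2 (mult 2), -1/2 (mult 2), 0 (mult 1), 9 (mult 1)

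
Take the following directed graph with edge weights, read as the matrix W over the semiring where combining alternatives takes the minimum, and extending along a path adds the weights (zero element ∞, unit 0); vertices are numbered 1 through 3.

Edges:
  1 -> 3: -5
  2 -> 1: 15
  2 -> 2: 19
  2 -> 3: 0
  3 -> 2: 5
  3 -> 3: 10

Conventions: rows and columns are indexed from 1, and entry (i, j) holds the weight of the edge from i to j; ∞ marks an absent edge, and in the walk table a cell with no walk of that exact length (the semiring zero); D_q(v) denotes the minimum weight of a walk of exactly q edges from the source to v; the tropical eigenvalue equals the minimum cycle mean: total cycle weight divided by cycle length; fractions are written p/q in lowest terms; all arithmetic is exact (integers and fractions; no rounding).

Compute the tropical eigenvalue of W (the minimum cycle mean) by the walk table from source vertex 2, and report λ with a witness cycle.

q=0: [∞, 0, ∞]
q=1: [15, 19, 0]
q=2: [34, 5, 10]
q=3: [20, 15, 5]
Optimal cycle mean attained by: cycle 2->3->2, total 0 + 5, length 2.
Answer: λ = 5/2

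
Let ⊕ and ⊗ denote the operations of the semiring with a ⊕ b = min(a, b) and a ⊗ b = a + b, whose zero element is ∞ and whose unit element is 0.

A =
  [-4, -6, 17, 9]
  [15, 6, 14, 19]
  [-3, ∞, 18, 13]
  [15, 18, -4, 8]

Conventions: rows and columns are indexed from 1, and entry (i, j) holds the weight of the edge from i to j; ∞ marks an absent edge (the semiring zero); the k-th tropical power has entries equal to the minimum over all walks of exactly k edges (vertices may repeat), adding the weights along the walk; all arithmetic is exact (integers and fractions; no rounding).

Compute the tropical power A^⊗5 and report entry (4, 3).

A^⊗2:
  [-8, -10, 5, 5]
  [11, 9, 15, 24]
  [-7, -9, 9, 6]
  [-7, 9, 4, 9]
A^⊗3:
  [-12, -14, 1, 1]
  [7, 5, 20, 20]
  [-11, -13, 2, 2]
  [-11, -13, 5, 2]
A^⊗4:
  [-16, -18, -3, -3]
  [3, 1, 16, 16]
  [-15, -17, -2, -2]
  [-15, -17, -2, -2]
A^⊗5:
  [-20, -22, -7, -7]
  [-1, -3, 12, 12]
  [-19, -21, -6, -6]
  [-19, -21, -6, -6]
Key observation: the optimum is the walk 4->3->1->1->4->3, with weight (-4) + (-3) + (-4) + 9 + (-4) = -6.
Optimal value attained by: walk 4->3->1->1->4->3.
Answer: (A^⊗5)[4][3] = -6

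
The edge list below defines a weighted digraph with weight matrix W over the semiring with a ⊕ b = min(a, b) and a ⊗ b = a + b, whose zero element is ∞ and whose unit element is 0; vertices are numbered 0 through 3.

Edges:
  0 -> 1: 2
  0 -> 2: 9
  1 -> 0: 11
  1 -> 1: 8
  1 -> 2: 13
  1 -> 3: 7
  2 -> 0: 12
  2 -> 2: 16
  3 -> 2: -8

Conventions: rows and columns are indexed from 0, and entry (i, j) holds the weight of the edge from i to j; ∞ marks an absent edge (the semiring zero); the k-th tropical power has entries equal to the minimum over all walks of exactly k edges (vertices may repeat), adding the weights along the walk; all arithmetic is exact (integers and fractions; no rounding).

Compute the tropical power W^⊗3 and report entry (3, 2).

W^⊗2:
  [13, 10, 15, 9]
  [19, 13, -1, 15]
  [28, 14, 21, ∞]
  [4, ∞, 8, ∞]
W^⊗3:
  [21, 15, 1, 17]
  [11, 21, 7, 20]
  [25, 22, 27, 21]
  [20, 6, 13, ∞]
Key observation: the optimum is the walk 3->2->0->2, with weight (-8) + 12 + 9 = 13.
Optimal value attained by: walk 3->2->0->2.
Answer: (W^⊗3)[3][2] = 13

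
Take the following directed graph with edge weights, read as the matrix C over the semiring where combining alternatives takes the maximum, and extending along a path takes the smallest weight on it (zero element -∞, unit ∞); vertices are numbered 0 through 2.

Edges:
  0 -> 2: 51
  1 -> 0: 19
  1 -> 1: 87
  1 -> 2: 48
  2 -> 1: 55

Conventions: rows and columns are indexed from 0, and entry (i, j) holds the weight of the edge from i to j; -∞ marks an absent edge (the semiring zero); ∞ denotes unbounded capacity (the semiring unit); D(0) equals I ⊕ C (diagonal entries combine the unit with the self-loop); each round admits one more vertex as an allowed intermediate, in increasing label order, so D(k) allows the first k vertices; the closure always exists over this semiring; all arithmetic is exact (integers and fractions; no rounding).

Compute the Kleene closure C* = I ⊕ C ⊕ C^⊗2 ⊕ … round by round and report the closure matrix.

D(0):
  [∞, -∞, 51]
  [19, ∞, 48]
  [-∞, 55, ∞]
D(1):
  [∞, -∞, 51]
  [19, ∞, 48]
  [-∞, 55, ∞]
D(2):
  [∞, -∞, 51]
  [19, ∞, 48]
  [19, 55, ∞]
D(3):
  [∞, 51, 51]
  [19, ∞, 48]
  [19, 55, ∞]
Answer: C* = [[∞, 51, 51], [19, ∞, 48], [19, 55, ∞]]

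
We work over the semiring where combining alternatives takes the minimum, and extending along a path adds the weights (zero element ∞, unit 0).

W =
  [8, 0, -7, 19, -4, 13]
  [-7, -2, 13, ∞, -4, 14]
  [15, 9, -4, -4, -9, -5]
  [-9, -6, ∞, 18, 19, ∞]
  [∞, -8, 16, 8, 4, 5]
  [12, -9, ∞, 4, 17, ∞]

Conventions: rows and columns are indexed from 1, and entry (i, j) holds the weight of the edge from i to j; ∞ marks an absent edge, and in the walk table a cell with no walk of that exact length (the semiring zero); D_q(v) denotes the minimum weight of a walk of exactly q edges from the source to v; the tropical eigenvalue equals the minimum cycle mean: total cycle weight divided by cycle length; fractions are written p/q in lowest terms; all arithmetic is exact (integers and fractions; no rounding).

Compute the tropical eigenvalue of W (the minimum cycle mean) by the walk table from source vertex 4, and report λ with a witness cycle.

q=0: [∞, ∞, ∞, 0, ∞, ∞]
q=1: [-9, -6, ∞, 18, 19, ∞]
q=2: [-13, -9, -16, 10, -13, 4]
q=3: [-16, -21, -20, -20, -25, -21]
q=4: [-29, -33, -24, -24, -29, -25]
q=5: [-40, -37, -36, -28, -37, -29]
q=6: [-44, -45, -47, -40, -45, -41]
Optimal cycle mean attained by: cycle 1->3->5->2->1, total (-7) + (-9) + (-8) + (-7), length 4.
Answer: λ = -31/4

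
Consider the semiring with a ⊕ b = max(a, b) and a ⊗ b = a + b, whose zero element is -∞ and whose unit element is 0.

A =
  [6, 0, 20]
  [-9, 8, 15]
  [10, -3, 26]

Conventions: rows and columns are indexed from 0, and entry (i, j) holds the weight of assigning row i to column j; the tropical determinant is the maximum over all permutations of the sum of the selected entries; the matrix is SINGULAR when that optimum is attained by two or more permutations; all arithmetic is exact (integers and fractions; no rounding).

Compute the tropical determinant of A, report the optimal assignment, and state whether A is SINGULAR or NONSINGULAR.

σ = (0, 1, 2): 6 + 8 + 26 = 40
σ = (0, 2, 1): 6 + 15 + (-3) = 18
σ = (1, 0, 2): 0 + (-9) + 26 = 17
σ = (1, 2, 0): 0 + 15 + 10 = 25
σ = (2, 0, 1): 20 + (-9) + (-3) = 8
σ = (2, 1, 0): 20 + 8 + 10 = 38
Optimal value attained by: σ = (0, 1, 2).
Answer: det⊕(A) = 40; verdict: NONSINGULAR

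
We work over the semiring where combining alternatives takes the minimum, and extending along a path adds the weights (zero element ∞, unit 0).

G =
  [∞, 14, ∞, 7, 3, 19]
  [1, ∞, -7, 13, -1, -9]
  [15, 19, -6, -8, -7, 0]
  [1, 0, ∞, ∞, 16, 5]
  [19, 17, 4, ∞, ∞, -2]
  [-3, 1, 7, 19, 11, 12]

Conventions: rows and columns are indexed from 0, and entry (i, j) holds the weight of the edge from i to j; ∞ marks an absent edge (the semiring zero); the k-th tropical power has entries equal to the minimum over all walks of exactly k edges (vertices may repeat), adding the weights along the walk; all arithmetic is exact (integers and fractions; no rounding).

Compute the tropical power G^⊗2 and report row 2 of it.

G^⊗2:
  [8, 7, 7, 27, 13, 1]
  [-12, -8, -13, -15, -14, -7]
  [-7, -8, -12, -14, -13, -9]
  [1, 6, -7, 8, -1, -9]
  [-5, -1, -2, -4, -3, 4]
  [2, 11, -6, -1, 0, -8]
Answer: row 2 of G^⊗2 = [-7, -8, -12, -14, -13, -9]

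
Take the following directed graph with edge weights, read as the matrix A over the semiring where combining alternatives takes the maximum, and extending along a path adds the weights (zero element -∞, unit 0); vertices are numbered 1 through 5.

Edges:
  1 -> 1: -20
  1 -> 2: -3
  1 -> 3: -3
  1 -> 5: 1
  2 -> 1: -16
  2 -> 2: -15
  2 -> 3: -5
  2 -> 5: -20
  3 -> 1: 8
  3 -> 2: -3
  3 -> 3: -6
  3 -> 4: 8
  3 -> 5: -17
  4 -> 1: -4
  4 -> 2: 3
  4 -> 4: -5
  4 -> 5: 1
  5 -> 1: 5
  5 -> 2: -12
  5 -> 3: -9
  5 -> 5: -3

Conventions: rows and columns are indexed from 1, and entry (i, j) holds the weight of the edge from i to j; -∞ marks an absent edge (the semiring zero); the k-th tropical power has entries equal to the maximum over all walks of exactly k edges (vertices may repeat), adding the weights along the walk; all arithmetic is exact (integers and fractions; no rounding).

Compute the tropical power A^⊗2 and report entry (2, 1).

A^⊗2:
  [6, -6, -8, 5, -2]
  [3, -8, -11, 3, -15]
  [4, 11, 5, 3, 9]
  [6, -2, -2, -10, -2]
  [2, 2, 2, -1, 6]
Key observation: the optimum is the walk 2->3->1, with weight (-5) + 8 = 3.
Optimal value attained by: walk 2->3->1.
Answer: (A^⊗2)[2][1] = 3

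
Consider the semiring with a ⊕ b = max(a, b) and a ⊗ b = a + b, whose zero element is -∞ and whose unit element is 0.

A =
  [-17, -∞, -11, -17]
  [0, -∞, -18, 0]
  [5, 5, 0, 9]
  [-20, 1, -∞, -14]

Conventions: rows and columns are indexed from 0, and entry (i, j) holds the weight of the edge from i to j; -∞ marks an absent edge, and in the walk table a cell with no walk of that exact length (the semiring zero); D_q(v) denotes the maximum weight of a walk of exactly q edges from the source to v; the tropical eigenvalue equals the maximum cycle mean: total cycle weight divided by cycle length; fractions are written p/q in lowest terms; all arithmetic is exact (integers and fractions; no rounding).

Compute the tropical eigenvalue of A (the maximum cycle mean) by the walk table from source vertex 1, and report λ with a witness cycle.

q=0: [-∞, 0, -∞, -∞]
q=1: [0, -∞, -18, 0]
q=2: [-13, 1, -11, -9]
q=3: [1, -6, -11, 1]
q=4: [-6, 2, -10, -2]
Optimal cycle mean attained by: cycle 1->3->1, total 0 + 1, length 2.
Answer: λ = 1/2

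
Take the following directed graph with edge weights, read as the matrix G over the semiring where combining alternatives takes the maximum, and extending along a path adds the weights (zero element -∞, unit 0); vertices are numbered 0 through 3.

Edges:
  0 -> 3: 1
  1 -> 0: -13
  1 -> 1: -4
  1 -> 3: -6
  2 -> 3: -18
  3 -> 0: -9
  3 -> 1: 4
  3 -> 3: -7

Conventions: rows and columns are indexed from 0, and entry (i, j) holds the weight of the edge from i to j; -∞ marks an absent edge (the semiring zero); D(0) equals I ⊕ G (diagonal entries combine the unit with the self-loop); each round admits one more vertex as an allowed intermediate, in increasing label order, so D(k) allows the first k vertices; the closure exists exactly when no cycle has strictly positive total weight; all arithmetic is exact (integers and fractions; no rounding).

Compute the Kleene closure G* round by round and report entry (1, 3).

D(0):
  [0, -∞, -∞, 1]
  [-13, 0, -∞, -6]
  [-∞, -∞, 0, -18]
  [-9, 4, -∞, 0]
D(1):
  [0, -∞, -∞, 1]
  [-13, 0, -∞, -6]
  [-∞, -∞, 0, -18]
  [-9, 4, -∞, 0]
D(2):
  [0, -∞, -∞, 1]
  [-13, 0, -∞, -6]
  [-∞, -∞, 0, -18]
  [-9, 4, -∞, 0]
D(3):
  [0, -∞, -∞, 1]
  [-13, 0, -∞, -6]
  [-∞, -∞, 0, -18]
  [-9, 4, -∞, 0]
D(4):
  [0, 5, -∞, 1]
  [-13, 0, -∞, -6]
  [-27, -14, 0, -18]
  [-9, 4, -∞, 0]
Answer: G*[1][3] = -6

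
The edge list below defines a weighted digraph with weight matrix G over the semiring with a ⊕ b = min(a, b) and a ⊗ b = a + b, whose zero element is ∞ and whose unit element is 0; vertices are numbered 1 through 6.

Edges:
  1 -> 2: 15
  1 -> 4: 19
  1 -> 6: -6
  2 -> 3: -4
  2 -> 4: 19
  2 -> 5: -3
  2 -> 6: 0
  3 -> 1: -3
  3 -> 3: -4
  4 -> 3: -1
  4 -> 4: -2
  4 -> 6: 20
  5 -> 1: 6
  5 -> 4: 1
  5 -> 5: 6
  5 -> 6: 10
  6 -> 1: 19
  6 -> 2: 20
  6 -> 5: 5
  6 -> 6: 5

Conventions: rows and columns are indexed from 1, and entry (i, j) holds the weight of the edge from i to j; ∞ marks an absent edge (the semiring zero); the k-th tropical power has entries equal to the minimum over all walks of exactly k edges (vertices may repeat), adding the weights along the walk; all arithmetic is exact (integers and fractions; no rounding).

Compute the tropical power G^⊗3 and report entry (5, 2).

G^⊗2:
  [13, 14, 11, 17, -1, -1]
  [-7, 20, -8, -2, 3, 5]
  [-7, 12, -8, 16, ∞, -9]
  [-4, 40, -5, -4, 25, 18]
  [12, 21, 0, -1, 12, 0]
  [11, 25, 16, 6, 10, 10]
G^⊗3:
  [5, 19, 7, 0, 4, 4]
  [-11, 8, -12, -4, 9, -13]
  [-11, 8, -12, 12, -4, -13]
  [-8, 11, -9, -6, 23, -10]
  [-3, 20, -4, -3, 5, 5]
  [13, 26, 5, 4, 15, 5]
Key observation: the optimum is the walk 5->1->6->2, with weight 6 + (-6) + 20 = 20.
Optimal value attained by: walk 5->1->6->2.
Answer: (G^⊗3)[5][2] = 20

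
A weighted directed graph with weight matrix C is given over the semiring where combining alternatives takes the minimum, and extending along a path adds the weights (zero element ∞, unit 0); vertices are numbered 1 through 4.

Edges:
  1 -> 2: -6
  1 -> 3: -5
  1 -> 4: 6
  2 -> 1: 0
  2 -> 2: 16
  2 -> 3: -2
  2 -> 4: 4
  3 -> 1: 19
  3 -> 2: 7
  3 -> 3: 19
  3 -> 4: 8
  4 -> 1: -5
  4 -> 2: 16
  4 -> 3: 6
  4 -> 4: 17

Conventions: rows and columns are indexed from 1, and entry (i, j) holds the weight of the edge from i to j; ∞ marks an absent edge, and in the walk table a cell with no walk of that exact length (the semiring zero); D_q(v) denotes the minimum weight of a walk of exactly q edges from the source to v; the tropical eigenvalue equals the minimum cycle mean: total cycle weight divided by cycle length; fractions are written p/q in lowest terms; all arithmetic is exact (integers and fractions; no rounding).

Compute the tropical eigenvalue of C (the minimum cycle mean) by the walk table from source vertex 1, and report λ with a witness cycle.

q=0: [0, ∞, ∞, ∞]
q=1: [∞, -6, -5, 6]
q=2: [-6, 2, -8, -2]
q=3: [-7, -12, -11, 0]
q=4: [-12, -13, -14, -8]
Optimal cycle mean attained by: cycle 1->2->1, total (-6) + 0, length 2.
Answer: λ = -3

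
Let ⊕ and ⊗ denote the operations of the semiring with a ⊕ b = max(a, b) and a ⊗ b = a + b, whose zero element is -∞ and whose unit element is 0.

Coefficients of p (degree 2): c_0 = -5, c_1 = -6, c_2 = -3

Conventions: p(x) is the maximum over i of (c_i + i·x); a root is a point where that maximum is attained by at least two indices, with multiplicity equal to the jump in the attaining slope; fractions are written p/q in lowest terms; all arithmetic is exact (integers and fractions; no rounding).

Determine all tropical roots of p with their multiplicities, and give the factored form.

hull edge (i=0, c=-5) to (i=2, c=-3): slope 1, span 2
Factored form: p(x) = -3 ⊗ (x ⊕ (-1)) ⊗ (x ⊕ (-1))
Answer: roots = -1 (mult 2)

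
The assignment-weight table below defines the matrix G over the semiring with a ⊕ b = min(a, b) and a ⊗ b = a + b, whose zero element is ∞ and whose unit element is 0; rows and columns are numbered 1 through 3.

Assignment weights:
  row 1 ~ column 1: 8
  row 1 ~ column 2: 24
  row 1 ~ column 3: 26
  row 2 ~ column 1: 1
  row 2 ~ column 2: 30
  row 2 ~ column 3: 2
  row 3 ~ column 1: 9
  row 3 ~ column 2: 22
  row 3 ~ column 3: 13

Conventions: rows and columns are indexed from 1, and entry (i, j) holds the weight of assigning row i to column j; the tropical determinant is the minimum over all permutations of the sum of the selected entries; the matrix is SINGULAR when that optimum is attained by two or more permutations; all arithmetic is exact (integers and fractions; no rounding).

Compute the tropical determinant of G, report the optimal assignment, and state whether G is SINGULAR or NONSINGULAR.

σ = (1, 2, 3): 8 + 30 + 13 = 51
σ = (1, 3, 2): 8 + 2 + 22 = 32
σ = (2, 1, 3): 24 + 1 + 13 = 38
σ = (2, 3, 1): 24 + 2 + 9 = 35
σ = (3, 1, 2): 26 + 1 + 22 = 49
σ = (3, 2, 1): 26 + 30 + 9 = 65
Optimal value attained by: σ = (1, 3, 2).
Answer: det⊕(G) = 32; verdict: NONSINGULAR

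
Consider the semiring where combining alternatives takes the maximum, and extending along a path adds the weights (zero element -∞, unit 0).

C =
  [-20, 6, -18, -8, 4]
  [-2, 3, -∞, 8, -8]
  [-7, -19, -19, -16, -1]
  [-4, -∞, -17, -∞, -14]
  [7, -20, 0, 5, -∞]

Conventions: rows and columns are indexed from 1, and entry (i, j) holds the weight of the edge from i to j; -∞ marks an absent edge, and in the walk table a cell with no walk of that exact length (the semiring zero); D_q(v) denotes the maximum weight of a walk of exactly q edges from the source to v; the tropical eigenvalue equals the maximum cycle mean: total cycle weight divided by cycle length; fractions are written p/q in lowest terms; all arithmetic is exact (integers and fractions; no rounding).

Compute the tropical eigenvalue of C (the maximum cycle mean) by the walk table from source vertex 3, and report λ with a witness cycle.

q=0: [-∞, -∞, 0, -∞, -∞]
q=1: [-7, -19, -19, -16, -1]
q=2: [6, -1, -1, 4, -3]
q=3: [4, 12, -3, 7, 10]
q=4: [17, 15, 10, 20, 8]
q=5: [16, 23, 8, 23, 21]
Optimal cycle mean attained by: cycle 1->5->1, total 4 + 7, length 2.
Answer: λ = 11/2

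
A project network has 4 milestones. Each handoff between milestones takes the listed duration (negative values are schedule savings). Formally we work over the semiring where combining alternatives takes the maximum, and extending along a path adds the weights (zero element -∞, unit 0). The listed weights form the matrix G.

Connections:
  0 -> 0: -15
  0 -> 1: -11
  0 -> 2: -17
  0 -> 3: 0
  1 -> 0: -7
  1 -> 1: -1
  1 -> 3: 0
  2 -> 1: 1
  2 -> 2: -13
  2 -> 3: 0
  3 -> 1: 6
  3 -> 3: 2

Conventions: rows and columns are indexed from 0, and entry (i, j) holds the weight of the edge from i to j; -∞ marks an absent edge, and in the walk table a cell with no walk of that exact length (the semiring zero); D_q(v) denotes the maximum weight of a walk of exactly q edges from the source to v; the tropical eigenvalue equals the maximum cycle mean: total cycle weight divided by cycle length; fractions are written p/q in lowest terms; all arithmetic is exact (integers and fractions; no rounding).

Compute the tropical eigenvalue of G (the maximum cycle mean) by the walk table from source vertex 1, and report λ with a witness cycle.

q=0: [-∞, 0, -∞, -∞]
q=1: [-7, -1, -∞, 0]
q=2: [-8, 6, -24, 2]
q=3: [-1, 8, -25, 6]
q=4: [1, 12, -18, 8]
Optimal cycle mean attained by: cycle 1->3->1, total 0 + 6, length 2.
Answer: λ = 3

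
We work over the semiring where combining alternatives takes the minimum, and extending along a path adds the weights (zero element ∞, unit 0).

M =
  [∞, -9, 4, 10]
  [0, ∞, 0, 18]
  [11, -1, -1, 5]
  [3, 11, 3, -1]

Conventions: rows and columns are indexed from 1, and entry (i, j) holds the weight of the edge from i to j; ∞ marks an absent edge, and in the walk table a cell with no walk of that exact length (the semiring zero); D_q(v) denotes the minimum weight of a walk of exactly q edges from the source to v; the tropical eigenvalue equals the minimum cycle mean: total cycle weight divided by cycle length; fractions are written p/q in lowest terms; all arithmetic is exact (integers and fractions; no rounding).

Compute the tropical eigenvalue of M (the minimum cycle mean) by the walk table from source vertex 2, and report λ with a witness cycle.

q=0: [∞, 0, ∞, ∞]
q=1: [0, ∞, 0, 18]
q=2: [11, -9, -1, 5]
q=3: [-9, -2, -9, 4]
q=4: [-2, -18, -10, -4]
Optimal cycle mean attained by: cycle 1->2->1, total (-9) + 0, length 2.
Answer: λ = -9/2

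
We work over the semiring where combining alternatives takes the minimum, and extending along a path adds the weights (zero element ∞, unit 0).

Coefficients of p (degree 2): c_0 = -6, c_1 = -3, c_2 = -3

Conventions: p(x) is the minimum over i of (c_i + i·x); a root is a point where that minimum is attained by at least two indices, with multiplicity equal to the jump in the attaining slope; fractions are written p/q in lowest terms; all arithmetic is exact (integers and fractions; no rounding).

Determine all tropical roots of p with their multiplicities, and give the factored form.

hull edge (i=0, c=-6) to (i=2, c=-3): slope 3/2, span 2
Factored form: p(x) = -3 ⊗ (x ⊕ (-3/2)) ⊗ (x ⊕ (-3/2))
Answer: roots = -3/2 (mult 2)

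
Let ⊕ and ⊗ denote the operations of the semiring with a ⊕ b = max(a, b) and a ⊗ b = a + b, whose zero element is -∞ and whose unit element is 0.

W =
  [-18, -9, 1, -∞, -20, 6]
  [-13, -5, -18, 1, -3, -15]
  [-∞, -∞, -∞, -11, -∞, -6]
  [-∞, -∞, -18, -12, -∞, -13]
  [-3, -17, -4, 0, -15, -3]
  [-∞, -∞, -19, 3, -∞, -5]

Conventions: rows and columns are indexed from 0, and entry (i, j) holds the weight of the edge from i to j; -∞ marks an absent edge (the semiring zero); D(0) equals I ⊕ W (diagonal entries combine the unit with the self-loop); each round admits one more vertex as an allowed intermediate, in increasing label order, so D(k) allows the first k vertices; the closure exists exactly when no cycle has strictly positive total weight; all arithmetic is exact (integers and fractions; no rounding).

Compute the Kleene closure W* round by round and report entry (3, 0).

D(0):
  [0, -9, 1, -∞, -20, 6]
  [-13, 0, -18, 1, -3, -15]
  [-∞, -∞, 0, -11, -∞, -6]
  [-∞, -∞, -18, 0, -∞, -13]
  [-3, -17, -4, 0, 0, -3]
  [-∞, -∞, -19, 3, -∞, 0]
D(1):
  [0, -9, 1, -∞, -20, 6]
  [-13, 0, -12, 1, -3, -7]
  [-∞, -∞, 0, -11, -∞, -6]
  [-∞, -∞, -18, 0, -∞, -13]
  [-3, -12, -2, 0, 0, 3]
  [-∞, -∞, -19, 3, -∞, 0]
D(2):
  [0, -9, 1, -8, -12, 6]
  [-13, 0, -12, 1, -3, -7]
  [-∞, -∞, 0, -11, -∞, -6]
  [-∞, -∞, -18, 0, -∞, -13]
  [-3, -12, -2, 0, 0, 3]
  [-∞, -∞, -19, 3, -∞, 0]
D(3):
  [0, -9, 1, -8, -12, 6]
  [-13, 0, -12, 1, -3, -7]
  [-∞, -∞, 0, -11, -∞, -6]
  [-∞, -∞, -18, 0, -∞, -13]
  [-3, -12, -2, 0, 0, 3]
  [-∞, -∞, -19, 3, -∞, 0]
D(4):
  [0, -9, 1, -8, -12, 6]
  [-13, 0, -12, 1, -3, -7]
  [-∞, -∞, 0, -11, -∞, -6]
  [-∞, -∞, -18, 0, -∞, -13]
  [-3, -12, -2, 0, 0, 3]
  [-∞, -∞, -15, 3, -∞, 0]
D(5):
  [0, -9, 1, -8, -12, 6]
  [-6, 0, -5, 1, -3, 0]
  [-∞, -∞, 0, -11, -∞, -6]
  [-∞, -∞, -18, 0, -∞, -13]
  [-3, -12, -2, 0, 0, 3]
  [-∞, -∞, -15, 3, -∞, 0]
D(6):
  [0, -9, 1, 9, -12, 6]
  [-6, 0, -5, 3, -3, 0]
  [-∞, -∞, 0, -3, -∞, -6]
  [-∞, -∞, -18, 0, -∞, -13]
  [-3, -12, -2, 6, 0, 3]
  [-∞, -∞, -15, 3, -∞, 0]
Answer: W*[3][0] = -∞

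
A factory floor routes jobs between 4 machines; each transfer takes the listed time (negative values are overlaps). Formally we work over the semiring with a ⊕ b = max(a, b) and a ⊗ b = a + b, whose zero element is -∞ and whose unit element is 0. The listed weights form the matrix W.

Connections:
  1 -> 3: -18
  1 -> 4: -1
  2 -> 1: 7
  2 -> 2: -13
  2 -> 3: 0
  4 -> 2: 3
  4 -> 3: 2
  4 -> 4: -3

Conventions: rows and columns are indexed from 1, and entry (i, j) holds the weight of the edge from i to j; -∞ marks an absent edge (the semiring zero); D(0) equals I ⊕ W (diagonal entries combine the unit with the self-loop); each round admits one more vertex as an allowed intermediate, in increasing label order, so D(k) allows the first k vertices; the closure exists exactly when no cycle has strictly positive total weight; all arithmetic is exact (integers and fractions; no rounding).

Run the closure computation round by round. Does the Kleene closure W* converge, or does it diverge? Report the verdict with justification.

D(0):
  [0, -∞, -18, -1]
  [7, 0, 0, -∞]
  [-∞, -∞, 0, -∞]
  [-∞, 3, 2, 0]
D(1):
  [0, -∞, -18, -1]
  [7, 0, 0, 6]
  [-∞, -∞, 0, -∞]
  [-∞, 3, 2, 0]
Detection: at round 2, diagonal entry (4, 4) turns strictly positive.
Key observation: the cycle 4->2->1->4 has total weight 3 + 7 + (-1), which is strictly positive.
Answer: DIVERGES — positive cycle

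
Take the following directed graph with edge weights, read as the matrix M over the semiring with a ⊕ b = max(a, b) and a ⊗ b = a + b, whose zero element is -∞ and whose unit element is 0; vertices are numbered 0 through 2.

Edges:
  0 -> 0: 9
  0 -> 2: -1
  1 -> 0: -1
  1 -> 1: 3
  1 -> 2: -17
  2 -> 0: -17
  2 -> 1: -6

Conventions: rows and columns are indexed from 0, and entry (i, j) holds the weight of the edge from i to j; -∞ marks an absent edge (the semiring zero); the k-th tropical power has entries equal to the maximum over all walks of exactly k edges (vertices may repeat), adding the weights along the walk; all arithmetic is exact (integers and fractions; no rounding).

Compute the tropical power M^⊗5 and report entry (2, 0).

M^⊗2:
  [18, -7, 8]
  [8, 6, -2]
  [-7, -3, -18]
M^⊗3:
  [27, 2, 17]
  [17, 9, 7]
  [2, 0, -8]
M^⊗4:
  [36, 11, 26]
  [26, 12, 16]
  [11, 3, 1]
M^⊗5:
  [45, 20, 35]
  [35, 15, 25]
  [20, 6, 10]
Key observation: the optimum is the walk 2->1->0->0->0->0, with weight (-6) + (-1) + 9 + 9 + 9 = 20.
Optimal value attained by: walk 2->1->0->0->0->0.
Answer: (M^⊗5)[2][0] = 20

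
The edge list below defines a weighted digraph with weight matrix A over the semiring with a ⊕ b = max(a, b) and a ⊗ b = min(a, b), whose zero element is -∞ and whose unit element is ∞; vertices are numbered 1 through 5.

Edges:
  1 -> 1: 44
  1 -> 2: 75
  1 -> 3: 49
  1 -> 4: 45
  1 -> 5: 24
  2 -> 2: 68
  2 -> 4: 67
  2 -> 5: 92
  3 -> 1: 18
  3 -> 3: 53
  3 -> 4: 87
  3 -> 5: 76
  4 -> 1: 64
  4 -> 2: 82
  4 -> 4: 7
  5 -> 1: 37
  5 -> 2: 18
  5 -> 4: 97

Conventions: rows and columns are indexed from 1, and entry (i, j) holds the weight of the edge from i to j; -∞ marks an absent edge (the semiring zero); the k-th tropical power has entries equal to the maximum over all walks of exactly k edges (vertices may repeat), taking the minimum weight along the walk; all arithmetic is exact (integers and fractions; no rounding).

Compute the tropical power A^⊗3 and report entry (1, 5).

A^⊗2:
  [45, 68, 49, 67, 75]
  [64, 68, -∞, 92, 68]
  [64, 82, 53, 76, 53]
  [44, 68, 49, 67, 82]
  [64, 82, 37, 37, 24]
A^⊗3:
  [64, 68, 49, 75, 68]
  [64, 82, 49, 68, 68]
  [64, 76, 53, 67, 82]
  [64, 68, 49, 82, 68]
  [44, 68, 49, 67, 82]
Key observation: the optimum is the walk 1->2->2->5, with weight 75 min 68 min 92 = 68.
Optimal value attained by: walk 1->2->2->5.
Answer: (A^⊗3)[1][5] = 68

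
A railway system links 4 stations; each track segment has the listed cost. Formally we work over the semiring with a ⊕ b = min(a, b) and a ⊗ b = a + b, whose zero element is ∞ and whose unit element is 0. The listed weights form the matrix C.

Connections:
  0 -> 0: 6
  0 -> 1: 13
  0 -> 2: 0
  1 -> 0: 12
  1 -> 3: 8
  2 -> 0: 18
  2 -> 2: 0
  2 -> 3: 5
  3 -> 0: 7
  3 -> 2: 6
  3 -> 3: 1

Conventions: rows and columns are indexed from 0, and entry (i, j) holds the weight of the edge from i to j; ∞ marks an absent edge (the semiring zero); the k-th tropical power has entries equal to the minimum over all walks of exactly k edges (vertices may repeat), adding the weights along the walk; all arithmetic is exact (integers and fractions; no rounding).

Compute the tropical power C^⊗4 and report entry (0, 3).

C^⊗2:
  [12, 19, 0, 5]
  [15, 25, 12, 9]
  [12, 31, 0, 5]
  [8, 20, 6, 2]
C^⊗3:
  [12, 25, 0, 5]
  [16, 28, 12, 10]
  [12, 25, 0, 5]
  [9, 21, 6, 3]
C^⊗4:
  [12, 25, 0, 5]
  [17, 29, 12, 11]
  [12, 25, 0, 5]
  [10, 22, 6, 4]
Key observation: the optimum is the walk 0->2->2->2->3, with weight 0 + 0 + 0 + 5 = 5.
Optimal value attained by: walk 0->2->2->2->3.
Answer: (C^⊗4)[0][3] = 5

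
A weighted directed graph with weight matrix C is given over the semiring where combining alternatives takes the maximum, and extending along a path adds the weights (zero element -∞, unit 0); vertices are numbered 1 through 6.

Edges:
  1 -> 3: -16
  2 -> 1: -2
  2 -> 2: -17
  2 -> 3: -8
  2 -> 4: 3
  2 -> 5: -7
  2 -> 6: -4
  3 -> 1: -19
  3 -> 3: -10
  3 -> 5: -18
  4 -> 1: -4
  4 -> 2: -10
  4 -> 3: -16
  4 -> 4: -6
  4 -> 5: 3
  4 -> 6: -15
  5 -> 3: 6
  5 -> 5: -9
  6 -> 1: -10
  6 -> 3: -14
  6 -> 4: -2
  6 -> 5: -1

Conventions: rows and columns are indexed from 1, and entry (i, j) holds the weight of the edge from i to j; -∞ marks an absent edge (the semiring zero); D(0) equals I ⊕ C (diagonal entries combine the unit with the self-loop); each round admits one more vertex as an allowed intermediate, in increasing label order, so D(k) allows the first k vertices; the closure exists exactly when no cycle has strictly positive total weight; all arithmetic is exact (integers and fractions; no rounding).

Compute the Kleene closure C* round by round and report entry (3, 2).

D(0):
  [0, -∞, -16, -∞, -∞, -∞]
  [-2, 0, -8, 3, -7, -4]
  [-19, -∞, 0, -∞, -18, -∞]
  [-4, -10, -16, 0, 3, -15]
  [-∞, -∞, 6, -∞, 0, -∞]
  [-10, -∞, -14, -2, -1, 0]
D(1):
  [0, -∞, -16, -∞, -∞, -∞]
  [-2, 0, -8, 3, -7, -4]
  [-19, -∞, 0, -∞, -18, -∞]
  [-4, -10, -16, 0, 3, -15]
  [-∞, -∞, 6, -∞, 0, -∞]
  [-10, -∞, -14, -2, -1, 0]
D(2):
  [0, -∞, -16, -∞, -∞, -∞]
  [-2, 0, -8, 3, -7, -4]
  [-19, -∞, 0, -∞, -18, -∞]
  [-4, -10, -16, 0, 3, -14]
  [-∞, -∞, 6, -∞, 0, -∞]
  [-10, -∞, -14, -2, -1, 0]
D(3):
  [0, -∞, -16, -∞, -34, -∞]
  [-2, 0, -8, 3, -7, -4]
  [-19, -∞, 0, -∞, -18, -∞]
  [-4, -10, -16, 0, 3, -14]
  [-13, -∞, 6, -∞, 0, -∞]
  [-10, -∞, -14, -2, -1, 0]
D(4):
  [0, -∞, -16, -∞, -34, -∞]
  [-1, 0, -8, 3, 6, -4]
  [-19, -∞, 0, -∞, -18, -∞]
  [-4, -10, -16, 0, 3, -14]
  [-13, -∞, 6, -∞, 0, -∞]
  [-6, -12, -14, -2, 1, 0]
D(5):
  [0, -∞, -16, -∞, -34, -∞]
  [-1, 0, 12, 3, 6, -4]
  [-19, -∞, 0, -∞, -18, -∞]
  [-4, -10, 9, 0, 3, -14]
  [-13, -∞, 6, -∞, 0, -∞]
  [-6, -12, 7, -2, 1, 0]
D(6):
  [0, -∞, -16, -∞, -34, -∞]
  [-1, 0, 12, 3, 6, -4]
  [-19, -∞, 0, -∞, -18, -∞]
  [-4, -10, 9, 0, 3, -14]
  [-13, -∞, 6, -∞, 0, -∞]
  [-6, -12, 7, -2, 1, 0]
Answer: C*[3][2] = -∞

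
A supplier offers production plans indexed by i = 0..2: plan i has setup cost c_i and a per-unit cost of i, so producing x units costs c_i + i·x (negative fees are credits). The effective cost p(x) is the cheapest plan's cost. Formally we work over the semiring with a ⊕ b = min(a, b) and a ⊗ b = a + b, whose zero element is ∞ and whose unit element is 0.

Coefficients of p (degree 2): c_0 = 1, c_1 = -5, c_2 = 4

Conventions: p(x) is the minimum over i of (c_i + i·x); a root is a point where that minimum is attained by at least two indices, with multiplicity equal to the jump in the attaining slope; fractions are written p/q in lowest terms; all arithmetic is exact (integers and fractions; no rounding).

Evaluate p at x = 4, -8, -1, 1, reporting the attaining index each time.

p(4) = min(1+0·4=1, -5+1·4=-1, 4+2·4=12) = -1 (attained by i=1)
p(-8) = min(1+0·(-8)=1, -5+1·(-8)=-13, 4+2·(-8)=-12) = -13 (attained by i=1)
p(-1) = min(1+0·(-1)=1, -5+1·(-1)=-6, 4+2·(-1)=2) = -6 (attained by i=1)
p(1) = min(1+0·1=1, -5+1·1=-4, 4+2·1=6) = -4 (attained by i=1)
Answer: p(4) = -1; p(-8) = -13; p(-1) = -6; p(1) = -4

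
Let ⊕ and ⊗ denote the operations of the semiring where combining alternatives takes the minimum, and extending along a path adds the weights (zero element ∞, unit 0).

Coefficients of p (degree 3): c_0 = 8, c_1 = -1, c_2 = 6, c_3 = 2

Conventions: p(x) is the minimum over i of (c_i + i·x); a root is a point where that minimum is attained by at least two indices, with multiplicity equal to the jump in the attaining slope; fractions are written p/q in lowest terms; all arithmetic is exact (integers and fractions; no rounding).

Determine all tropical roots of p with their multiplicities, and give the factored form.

hull edge (i=0, c=8) to (i=1, c=-1): slope -9, span 1
hull edge (i=1, c=-1) to (i=3, c=2): slope 3/2, span 2
Factored form: p(x) = 2 ⊗ (x ⊕ (-3/2)) ⊗ (x ⊕ (-3/2)) ⊗ (x ⊕ 9)
Answer: roots = -3/2 (mult 2), 9 (mult 1)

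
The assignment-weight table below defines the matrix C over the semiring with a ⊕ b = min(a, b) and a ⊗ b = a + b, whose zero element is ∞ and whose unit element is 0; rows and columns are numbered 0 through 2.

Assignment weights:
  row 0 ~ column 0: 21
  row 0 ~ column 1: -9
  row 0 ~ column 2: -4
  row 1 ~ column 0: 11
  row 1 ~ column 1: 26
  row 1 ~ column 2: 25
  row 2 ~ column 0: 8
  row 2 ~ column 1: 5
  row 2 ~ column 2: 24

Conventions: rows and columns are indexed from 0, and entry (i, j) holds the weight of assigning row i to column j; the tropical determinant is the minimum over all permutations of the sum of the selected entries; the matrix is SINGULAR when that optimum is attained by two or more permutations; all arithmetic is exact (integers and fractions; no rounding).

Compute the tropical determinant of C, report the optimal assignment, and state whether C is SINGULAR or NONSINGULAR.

σ = (0, 1, 2): 21 + 26 + 24 = 71
σ = (0, 2, 1): 21 + 25 + 5 = 51
σ = (1, 0, 2): (-9) + 11 + 24 = 26
σ = (1, 2, 0): (-9) + 25 + 8 = 24
σ = (2, 0, 1): (-4) + 11 + 5 = 12
σ = (2, 1, 0): (-4) + 26 + 8 = 30
Optimal value attained by: σ = (2, 0, 1).
Answer: det⊕(C) = 12; verdict: NONSINGULAR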